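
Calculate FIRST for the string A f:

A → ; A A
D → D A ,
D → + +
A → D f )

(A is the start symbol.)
{ '+', ';' }

FIRST sets of the non-terminals involved (from the grammar, by fixed-point iteration):
  FIRST(A) = { '+', ';' }

To compute FIRST(A f), process the symbols left to right:
Symbol A is a non-terminal. Add FIRST(A) \ {ε} = { '+', ';' }
A is not nullable (ε ∉ FIRST(A)), so stop here.
FIRST(A f) = { '+', ';' }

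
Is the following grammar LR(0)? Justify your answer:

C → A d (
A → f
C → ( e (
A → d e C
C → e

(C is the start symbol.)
A grammar is LR(0) if no state in the canonical LR(0) collection has:
  - both a shift item (dot before a terminal) and a complete item (shift-reduce conflict), or
  - two or more complete items (reduce-reduce conflict; the accept item [C' → C .] counts as a complete item here).

Augment with C' → C and build the canonical LR(0) collection (I0 = CLOSURE({[C' → . C]}), then GOTO on every symbol after a dot until no new states appear). It has 13 states:
  I0: { [A → . d e C], [A → . f], [C → . ( e (], [C → . A d (], [C → . e], [C' → . C] }  — shift
  I1: { [C → ( . e (] }  — shift
  I2: { [C → A . d (] }  — shift
  I3: { [C' → C .] }  — accept
  I4: { [A → d . e C] }  — shift
  I5: { [C → e .] }  — reduce
  I6: { [A → f .] }  — reduce
  I7: { [A → . d e C], [A → . f], [A → d e . C], [C → . ( e (], [C → . A d (], [C → . e] }  — shift
  I8: { [A → d e C .] }  — reduce
  I9: { [C → A d . (] }  — shift
  I10: { [C → A d ( .] }  — reduce
  I11: { [C → ( e . (] }  — shift
  I12: { [C → ( e ( .] }  — reduce

Every state is either a pure shift/goto state or contains exactly one complete item and nothing to shift — no conflicts. The grammar is LR(0).

Answer: Yes, the grammar is LR(0)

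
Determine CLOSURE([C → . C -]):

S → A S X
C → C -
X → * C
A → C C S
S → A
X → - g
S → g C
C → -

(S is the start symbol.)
{ [C → . -], [C → . C -] }

To compute CLOSURE, for each item [A → α.Bβ] where B is a non-terminal, add [B → .γ] for all productions B → γ; repeat for the newly added items until nothing changes.

Start with: [C → . C -]
  [C → . C -] has the dot before C: add [C → . -]
No further items can be added.

CLOSURE = { [C → . -], [C → . C -] }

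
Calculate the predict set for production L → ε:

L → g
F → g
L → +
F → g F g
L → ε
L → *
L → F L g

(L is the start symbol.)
{ $, 'g' }

PREDICT(L → ε) = (FIRST(RHS) \ {ε}) ∪ (FOLLOW(L) if ε ∈ FIRST(RHS), i.e. RHS ⇒* ε)
The right-hand side is ε (FIRST(ε) = { ε }), so the predict set is FOLLOW(L) = { $, 'g' }
PREDICT(L → ε) = { $, 'g' }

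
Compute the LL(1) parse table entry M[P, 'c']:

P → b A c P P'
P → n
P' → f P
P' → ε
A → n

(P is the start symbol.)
Empty (error entry)

To find M[P, 'c'], we find productions for P where 'c' is in the predict set (PREDICT(N → α) = (FIRST(α) \ {ε}) ∪ (FOLLOW(N) if α ⇒* ε)).

P → b A c P P': PREDICT = { 'b' }
P → n: PREDICT = { 'n' }

M[P, 'c'] is empty (no production applies)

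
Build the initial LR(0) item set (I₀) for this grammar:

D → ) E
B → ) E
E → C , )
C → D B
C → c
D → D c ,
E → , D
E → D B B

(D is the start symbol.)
{ [D → . ) E], [D → . D c ,], [D' → . D] }

First, augment the grammar with D' → D
I₀ = CLOSURE({ [D' → . D] }):
  [D' → . D] has the dot before D: add [D → . ) E], [D → . D c ,]
No further items can be added.

I₀ = { [D → . ) E], [D → . D c ,], [D' → . D] }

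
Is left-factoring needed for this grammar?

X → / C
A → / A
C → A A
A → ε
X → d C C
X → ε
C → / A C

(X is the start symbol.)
No, left-factoring is not needed

Left-factoring is needed when two productions for the same non-terminal
share a common prefix on the right-hand side.

Productions for X:
  X → / C
  X → d C C
  X → ε
Productions for A:
  A → / A
  A → ε
Productions for C:
  C → A A
  C → / A C

No common prefixes found.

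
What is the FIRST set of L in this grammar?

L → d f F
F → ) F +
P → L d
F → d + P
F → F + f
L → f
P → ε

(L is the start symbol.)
{ 'd', 'f' }

To compute FIRST(L), examine every production with L on the left-hand side, reading each right-hand side left to right until a non-nullable symbol is reached.

From L → d f F:
  - d is a terminal: add 'd' and stop
From L → f:
  - f is a terminal: add 'f' and stop

Collecting: FIRST(L) = { 'd', 'f' }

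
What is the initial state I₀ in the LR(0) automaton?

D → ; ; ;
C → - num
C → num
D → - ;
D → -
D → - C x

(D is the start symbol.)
{ [D → . - ;], [D → . - C x], [D → . -], [D → . ; ; ;], [D' → . D] }

First, augment the grammar with D' → D
I₀ = CLOSURE({ [D' → . D] }):
  [D' → . D] has the dot before D: add [D → . ; ; ;], [D → . - ;], [D → . -], [D → . - C x]
No further items can be added.

I₀ = { [D → . - ;], [D → . - C x], [D → . -], [D → . ; ; ;], [D' → . D] }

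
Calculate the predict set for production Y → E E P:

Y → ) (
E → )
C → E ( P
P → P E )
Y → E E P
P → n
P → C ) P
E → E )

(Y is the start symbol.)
{ ')' }

PREDICT(Y → E E P) = (FIRST(RHS) \ {ε}) ∪ (FOLLOW(Y) if ε ∈ FIRST(RHS), i.e. RHS ⇒* ε)
FIRST(E) = { ')' }
FIRST(E E P) = { ')' }
ε ∉ FIRST(E E P), so FOLLOW(Y) is not added.
PREDICT(Y → E E P) = { ')' }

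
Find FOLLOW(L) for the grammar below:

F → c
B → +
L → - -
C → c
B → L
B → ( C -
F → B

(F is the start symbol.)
{ $ }

To compute FOLLOW(L), find every occurrence of L on a right-hand side N → α L β: add FIRST(β) \ {ε}, and if β is empty or nullable also add FOLLOW(N). Iterate to a fixed point.

In B → L: L is at the end, add FOLLOW(B)

The FOLLOW sets referred to above (computed the same way, to a fixed point):
  FOLLOW(B) = { $ }

Taking the union: FOLLOW(L) = { $ }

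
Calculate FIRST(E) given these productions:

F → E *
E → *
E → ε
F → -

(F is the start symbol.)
To compute FIRST(E), examine every production with E on the left-hand side, reading each right-hand side left to right until a non-nullable symbol is reached.

From E → *:
  - '*' is a terminal: add '*' and stop
From E → ε:
  - ε-production, so ε ∈ FIRST(E)

Collecting: FIRST(E) = { '*', ε }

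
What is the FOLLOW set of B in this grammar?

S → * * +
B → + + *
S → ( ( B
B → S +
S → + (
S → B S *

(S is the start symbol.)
To compute FOLLOW(B), find every occurrence of B on a right-hand side N → α B β: add FIRST(β) \ {ε}, and if β is empty or nullable also add FOLLOW(N). Iterate to a fixed point.

In S → ( ( B: B is at the end, add FOLLOW(S)
In S → B S *: B is followed by S '*', add FIRST(S '*') \ {ε} = { '(', '*', '+' }

The FOLLOW sets referred to above (computed the same way, to a fixed point):
  FOLLOW(S) = { $, '*', '+' }

Taking the union: FOLLOW(B) = { $, '(', '*', '+' }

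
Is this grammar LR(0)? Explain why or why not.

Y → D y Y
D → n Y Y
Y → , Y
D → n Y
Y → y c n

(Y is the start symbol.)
A grammar is LR(0) if no state in the canonical LR(0) collection has:
  - both a shift item (dot before a terminal) and a complete item (shift-reduce conflict), or
  - two or more complete items (reduce-reduce conflict; the accept item [Y' → Y .] counts as a complete item here).

Augment with Y' → Y and build the canonical LR(0) collection (I0 = CLOSURE({[Y' → . Y]}), then GOTO on every symbol after a dot until no new states appear). It has 13 states:
  I0: { [D → . n Y Y], [D → . n Y], [Y → . , Y], [Y → . D y Y], [Y → . y c n], [Y' → . Y] }  — shift
  I1: { [D → . n Y Y], [D → . n Y], [Y → , . Y], [Y → . , Y], [Y → . D y Y], [Y → . y c n] }  — shift
  I2: { [Y → D . y Y] }  — shift
  I3: { [Y' → Y .] }  — accept
  I4: { [D → . n Y Y], [D → . n Y], [D → n . Y Y], [D → n . Y], [Y → . , Y], [Y → . D y Y], [Y → . y c n] }  — shift
  I5: { [Y → y . c n] }  — shift
  I6: { [Y → y c . n] }  — shift
  I7: { [Y → y c n .] }  — reduce
  I8: { [D → . n Y Y], [D → . n Y], [D → n Y . Y], [D → n Y .], [Y → . , Y], [Y → . D y Y], [Y → . y c n] }  — shift, reduce
  I9: { [D → n Y Y .] }  — reduce
  I10: { [D → . n Y Y], [D → . n Y], [Y → . , Y], [Y → . D y Y], [Y → . y c n], [Y → D y . Y] }  — shift
  I11: { [Y → D y Y .] }  — reduce
  I12: { [Y → , Y .] }  — reduce

Conflict in state I8:
  Shift-reduce conflict between [D → n Y .] and [D → . n Y]
So the grammar is NOT LR(0).

Answer: No. Shift-reduce conflict between [D → n Y .] and [D → . n Y]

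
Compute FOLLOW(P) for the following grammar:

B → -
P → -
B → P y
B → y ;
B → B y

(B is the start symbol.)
To compute FOLLOW(P), find every occurrence of P on a right-hand side N → α P β: add FIRST(β) \ {ε}, and if β is empty or nullable also add FOLLOW(N). Iterate to a fixed point.

In B → P y: P is followed by y, add FIRST(y) \ {ε} = { 'y' }

Taking the union: FOLLOW(P) = { 'y' }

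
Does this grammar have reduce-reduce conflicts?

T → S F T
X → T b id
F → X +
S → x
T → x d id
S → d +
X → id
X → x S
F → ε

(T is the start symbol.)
No reduce-reduce conflicts

Augment with T' → T and build the canonical LR(0) collection (I0 = CLOSURE({[T' → . T]}), then GOTO on every symbol after a dot until no new states appear). It has 20 states:
  I0: { [S → . d +], [S → . x], [T → . S F T], [T → . x d id], [T' → . T] }  — shift
  I1: { [F → . X +], [F → .], [S → . d +], [S → . x], [T → . S F T], [T → . x d id], [T → S . F T], [X → . T b id], [X → . id], [X → . x S] }  — shift, reduce
  I2: { [T' → T .] }  — accept
  I3: { [S → d . +] }  — shift
  I4: { [S → x .], [T → x . d id] }  — shift, reduce
  I5: { [T → x d . id] }  — shift
  I6: { [T → x d id .] }  — reduce
  I7: { [S → d + .] }  — reduce
  I8: { [S → . d +], [S → . x], [T → . S F T], [T → . x d id], [T → S F . T] }  — shift
  I9: { [X → T . b id] }  — shift
  I10: { [F → X . +] }  — shift
  I11: { [X → id .] }  — reduce
  I12: { [S → . d +], [S → . x], [S → x .], [T → x . d id], [X → x . S] }  — shift, reduce
  I13: { [X → x S .] }  — reduce
  I14: { [S → d . +], [T → x d . id] }  — shift
  I15: { [S → x .] }  — reduce
  I16: { [F → X + .] }  — reduce
  I17: { [X → T b . id] }  — shift
  I18: { [X → T b id .] }  — reduce
  I19: { [T → S F T .] }  — reduce

No state contains more than one complete item.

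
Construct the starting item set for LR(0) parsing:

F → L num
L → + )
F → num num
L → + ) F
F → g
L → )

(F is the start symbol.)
First, augment the grammar with F' → F
I₀ = CLOSURE({ [F' → . F] }):
  [F' → . F] has the dot before F: add [F → . L num], [F → . num num], [F → . g]
  [F → . L num] has the dot before L: add [L → . + )], [L → . + ) F], [L → . )]
No further items can be added.

I₀ = { [F → . L num], [F → . g], [F → . num num], [F' → . F], [L → . )], [L → . + ) F], [L → . + )] }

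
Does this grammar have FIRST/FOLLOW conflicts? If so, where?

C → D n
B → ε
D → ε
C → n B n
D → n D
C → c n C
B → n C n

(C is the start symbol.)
Yes. B → n C n with FOLLOW(B) on { 'n' }; D → n D with FOLLOW(D) on { 'n' }

Nullable non-terminals: B, D.

B: nullable alternative(s) B → ε; FOLLOW(B) = { 'n' }
  B → ε: FIRST \ {ε} = { } — this is the only nullable alternative, skip
  B → n C n: FIRST \ {ε} = { 'n' } — overlaps FOLLOW(B) on { 'n' }: CONFLICT

D: nullable alternative(s) D → ε; FOLLOW(D) = { 'n' }
  D → ε: FIRST \ {ε} = { } — this is the only nullable alternative, skip
  D → n D: FIRST \ {ε} = { 'n' } — overlaps FOLLOW(D) on { 'n' }: CONFLICT

C has no nullable alternative, so no FIRST/FOLLOW check is needed there.

So the grammar has 2 FIRST/FOLLOW conflicts (marked CONFLICT above).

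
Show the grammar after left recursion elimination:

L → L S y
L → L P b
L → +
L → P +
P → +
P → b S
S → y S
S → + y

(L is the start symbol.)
L is directly left-recursive. The standard transformation for
  A → A α₁ | ... | A α_m | β₁ | ... | β_n
is
  A  → β₁ A' | ... | β_n A'
  A' → α₁ A' | ... | α_m A' | ε

L → + becomes L → + L'
L → P + becomes L → P + L'
L → L S y becomes L' → S y L'
L → L P b becomes L' → P b L'
Add L' → ε

Productions for other non-terminals are unchanged:
  P → +
  P → b S
  S → y S
  S → + y

Resulting grammar:
L → + L'
L → P + L'
L' → S y L'
L' → P b L'
L' → ε
P → +
P → b S
S → y S
S → + y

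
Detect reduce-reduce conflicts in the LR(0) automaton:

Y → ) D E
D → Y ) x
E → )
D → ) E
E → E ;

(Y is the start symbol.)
Augment with Y' → Y and build the canonical LR(0) collection (I0 = CLOSURE({[Y' → . Y]}), then GOTO on every symbol after a dot until no new states appear). It has 13 states:
  I0: { [Y → . ) D E], [Y' → . Y] }  — shift
  I1: { [D → . ) E], [D → . Y ) x], [Y → ) . D E], [Y → . ) D E] }  — shift
  I2: { [Y' → Y .] }  — accept
  I3: { [D → ) . E], [D → . ) E], [D → . Y ) x], [E → . )], [E → . E ;], [Y → ) . D E], [Y → . ) D E] }  — shift
  I4: { [E → . )], [E → . E ;], [Y → ) D . E] }  — shift
  I5: { [D → Y . ) x] }  — shift
  I6: { [D → Y ) . x] }  — shift
  I7: { [D → Y ) x .] }  — reduce
  I8: { [E → ) .] }  — reduce
  I9: { [E → E . ;], [Y → ) D E .] }  — shift, reduce
  I10: { [E → E ; .] }  — reduce
  I11: { [D → ) . E], [D → . ) E], [D → . Y ) x], [E → ) .], [E → . )], [E → . E ;], [Y → ) . D E], [Y → . ) D E] }  — shift, reduce
  I12: { [D → ) E .], [E → E . ;] }  — shift, reduce

No state contains more than one complete item.

Answer: No reduce-reduce conflicts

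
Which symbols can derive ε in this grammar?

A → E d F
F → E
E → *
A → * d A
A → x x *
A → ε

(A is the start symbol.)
A non-terminal is nullable if it can derive ε (the empty string): either it has an ε-production, or it has a production whose right-hand side consists entirely of nullable non-terminals.

ε-productions: A → ε
So A is immediately nullable.
No further non-terminal can be added: every production for the remaining non-terminals contains a terminal or a non-nullable non-terminal.
Nullable = { 'A' }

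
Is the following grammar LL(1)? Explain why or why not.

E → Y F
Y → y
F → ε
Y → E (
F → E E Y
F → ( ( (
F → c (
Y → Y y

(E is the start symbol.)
No. Predict set conflict for Y: { 'y' }

A grammar is LL(1) if for each non-terminal N with multiple productions, the predict sets of those productions are pairwise disjoint, where PREDICT(N → α) = (FIRST(α) \ {ε}) ∪ (FOLLOW(N) if α ⇒* ε).

Relevant sets:
  FIRST(E) = { 'y' }
  FIRST(Y) = { 'y' }
  FOLLOW(F) = { $, '(', 'y' }

For Y:
  PREDICT(Y → y) = { 'y' }
  PREDICT(Y → E '(') = { 'y' }
  PREDICT(Y → Y y) = { 'y' }
For F:
  PREDICT(F → ε) = { $, '(', 'y' }
  PREDICT(F → E E Y) = { 'y' }
  PREDICT(F → '(' '(' '(') = { '(' }
  PREDICT(F → c '(') = { 'c' }
E has a single production, so nothing to check there.

Conflict found: Predict set conflict for Y: { 'y' }
The grammar is NOT LL(1).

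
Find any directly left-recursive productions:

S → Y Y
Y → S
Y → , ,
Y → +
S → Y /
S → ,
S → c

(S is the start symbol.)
No direct left recursion

S → Y Y: starts with Y
Y → S: starts with S
Y → , ,: starts with ','
Y → +: starts with '+'
S → Y /: starts with Y
S → ,: starts with ','
S → c: starts with c

No direct left recursion found.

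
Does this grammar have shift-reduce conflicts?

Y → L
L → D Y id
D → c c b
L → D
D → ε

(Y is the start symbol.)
A shift-reduce conflict occurs when an LR(0) state has both:
  - a complete (reduce) item [A → α .] (dot at the end), and
  - a shift item [B → β . c γ] (dot before a terminal).

Augment with Y' → Y and build the canonical LR(0) collection (I0 = CLOSURE({[Y' → . Y]}), then GOTO on every symbol after a dot until no new states appear). It has 9 states:
  I0: { [D → . c c b], [D → .], [L → . D Y id], [L → . D], [Y → . L], [Y' → . Y] }  — shift, reduce
  I1: { [D → . c c b], [D → .], [L → . D Y id], [L → . D], [L → D . Y id], [L → D .], [Y → . L] }  — shift, 2 reduces
  I2: { [Y → L .] }  — reduce
  I3: { [Y' → Y .] }  — accept
  I4: { [D → c . c b] }  — shift
  I5: { [D → c c . b] }  — shift
  I6: { [D → c c b .] }  — reduce
  I7: { [L → D Y . id] }  — shift
  I8: { [L → D Y id .] }  — reduce

I0 contains reduce item [D → .] and shift item [D → . c c b] — shift-reduce conflict.
I1 contains reduce items [D → .], [L → D .] and shift item [D → . c c b] — shift-reduce conflict.

Answer: Yes — I0: [D → .] vs [D → . c c b]; I1: [D → .] vs [D → . c c b]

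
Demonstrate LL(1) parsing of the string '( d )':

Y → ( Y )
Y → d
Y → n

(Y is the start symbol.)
LL(1) parsing maintains a stack (initially the start symbol over $) and the input. At each step: if the stack top is a terminal, match it against the current input token; if it is a non-terminal N, replace it with the RHS of M[N, lookahead] (the unique production whose predict set contains the lookahead).

Stack is shown with the top on the left.

Stack    Input    Action
------------------------
Y $      ( d ) $  output Y → ( Y )
( Y ) $  ( d ) $  match '('
Y ) $    d ) $    output Y → d
d ) $    d ) $    match 'd'
) $      ) $      match ')'
$        $        accept

The string is accepted.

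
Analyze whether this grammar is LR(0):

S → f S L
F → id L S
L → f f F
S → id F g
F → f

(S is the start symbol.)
Yes, the grammar is LR(0)

A grammar is LR(0) if no state in the canonical LR(0) collection has:
  - both a shift item (dot before a terminal) and a complete item (shift-reduce conflict), or
  - two or more complete items (reduce-reduce conflict; the accept item [S' → S .] counts as a complete item here).

Augment with S' → S and build the canonical LR(0) collection (I0 = CLOSURE({[S' → . S]}), then GOTO on every symbol after a dot until no new states appear). It has 15 states:
  I0: { [S → . f S L], [S → . id F g], [S' → . S] }  — shift
  I1: { [S' → S .] }  — accept
  I2: { [S → . f S L], [S → . id F g], [S → f . S L] }  — shift
  I3: { [F → . f], [F → . id L S], [S → id . F g] }  — shift
  I4: { [S → id F . g] }  — shift
  I5: { [F → f .] }  — reduce
  I6: { [F → id . L S], [L → . f f F] }  — shift
  I7: { [F → id L . S], [S → . f S L], [S → . id F g] }  — shift
  I8: { [L → f . f F] }  — shift
  I9: { [F → . f], [F → . id L S], [L → f f . F] }  — shift
  I10: { [L → f f F .] }  — reduce
  I11: { [F → id L S .] }  — reduce
  I12: { [S → id F g .] }  — reduce
  I13: { [L → . f f F], [S → f S . L] }  — shift
  I14: { [S → f S L .] }  — reduce

Every state is either a pure shift/goto state or contains exactly one complete item and nothing to shift — no conflicts. The grammar is LR(0).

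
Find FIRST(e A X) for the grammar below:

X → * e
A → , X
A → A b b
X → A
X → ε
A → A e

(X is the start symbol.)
{ 'e' }

To compute FIRST(e A X), process the symbols left to right:
Symbol e is a terminal. Add 'e' and stop.
FIRST(e A X) = { 'e' }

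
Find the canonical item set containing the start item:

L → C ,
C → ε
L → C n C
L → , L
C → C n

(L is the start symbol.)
First, augment the grammar with L' → L
I₀ = CLOSURE({ [L' → . L] }):
  [L' → . L] has the dot before L: add [L → . C ,], [L → . C n C], [L → . , L]
  [L → . C ,] has the dot before C: add [C → .], [C → . C n]
No further items can be added.

I₀ = { [C → . C n], [C → .], [L → . , L], [L → . C ,], [L → . C n C], [L' → . L] }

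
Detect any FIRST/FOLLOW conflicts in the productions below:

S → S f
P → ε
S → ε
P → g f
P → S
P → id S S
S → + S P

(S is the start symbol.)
A FIRST/FOLLOW conflict occurs when a non-terminal N has a nullable alternative N → β (β ⇒* ε) and another alternative N → α with FIRST(α) ∩ FOLLOW(N) ≠ ∅: on such a lookahead the parser cannot decide between expanding α and letting N vanish via β.

Nullable non-terminals: P, S.
FIRST sets used below: FIRST(S) = { '+', 'f', ε }

P: nullable alternative(s) P → ε, P → S; FOLLOW(P) = { $, '+', 'f', 'g', 'id' }
  P → ε: FIRST \ {ε} = { } — disjoint from FOLLOW(P)
  P → g f: FIRST \ {ε} = { 'g' } — overlaps FOLLOW(P) on { 'g' }: CONFLICT
  P → S: FIRST \ {ε} = { '+', 'f' } — overlaps FOLLOW(P) on { '+', 'f' }: CONFLICT
  P → id S S: FIRST \ {ε} = { 'id' } — overlaps FOLLOW(P) on { 'id' }: CONFLICT

S: nullable alternative(s) S → ε; FOLLOW(S) = { $, '+', 'f', 'g', 'id' }
  S → S f: FIRST \ {ε} = { '+', 'f' } — overlaps FOLLOW(S) on { '+', 'f' }: CONFLICT
  S → ε: FIRST \ {ε} = { } — this is the only nullable alternative, skip
  S → + S P: FIRST \ {ε} = { '+' } — overlaps FOLLOW(S) on { '+' }: CONFLICT

So the grammar has 5 FIRST/FOLLOW conflicts (marked CONFLICT above).

Answer: Yes. S → S f with FOLLOW(S) on { '+', 'f' }; S → '+' S P with FOLLOW(S) on { '+' }; P → g f with FOLLOW(P) on { 'g' }; P → S with FOLLOW(P) on { '+', 'f' }; P → id S S with FOLLOW(P) on { 'id' }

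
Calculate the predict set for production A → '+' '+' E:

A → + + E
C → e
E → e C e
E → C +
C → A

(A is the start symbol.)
PREDICT(A → '+' '+' E) = (FIRST(RHS) \ {ε}) ∪ (FOLLOW(A) if ε ∈ FIRST(RHS), i.e. RHS ⇒* ε)
FIRST('+' '+' E) = { '+' }
ε ∉ FIRST('+' '+' E), so FOLLOW(A) is not added.
PREDICT(A → '+' '+' E) = { '+' }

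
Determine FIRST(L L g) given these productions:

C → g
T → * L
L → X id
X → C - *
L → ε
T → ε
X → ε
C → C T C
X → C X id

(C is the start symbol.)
FIRST sets of the non-terminals involved (from the grammar, by fixed-point iteration):
  FIRST(L) = { 'g', 'id', ε }

To compute FIRST(L L g), process the symbols left to right:
Symbol L is a non-terminal. Add FIRST(L) \ {ε} = { 'g', 'id' }
L is nullable (ε ∈ FIRST(L)), continue to the next symbol.
Symbol L is a non-terminal. Add FIRST(L) \ {ε} = { 'g', 'id' }
L is nullable (ε ∈ FIRST(L)), continue to the next symbol.
Symbol g is a terminal. Add 'g' and stop.
FIRST(L L g) = { 'g', 'id' }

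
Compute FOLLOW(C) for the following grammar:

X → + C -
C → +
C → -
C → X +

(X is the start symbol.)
{ '-' }

To compute FOLLOW(C), find every occurrence of C on a right-hand side N → α C β: add FIRST(β) \ {ε}, and if β is empty or nullable also add FOLLOW(N). Iterate to a fixed point.

In X → + C -: C is followed by '-', add FIRST('-') \ {ε} = { '-' }

Taking the union: FOLLOW(C) = { '-' }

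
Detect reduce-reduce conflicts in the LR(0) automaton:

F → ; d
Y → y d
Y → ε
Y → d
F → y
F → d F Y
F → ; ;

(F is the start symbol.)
A reduce-reduce conflict occurs when an LR(0) state has two complete items [A → α .] and [B → β .] — both call for a reduction, and with no lookahead the parser cannot choose between them.

Augment with F' → F and build the canonical LR(0) collection (I0 = CLOSURE({[F' → . F]}), then GOTO on every symbol after a dot until no new states appear). It has 12 states:
  I0: { [F → . ; ;], [F → . ; d], [F → . d F Y], [F → . y], [F' → . F] }  — shift
  I1: { [F → ; . ;], [F → ; . d] }  — shift
  I2: { [F' → F .] }  — accept
  I3: { [F → . ; ;], [F → . ; d], [F → . d F Y], [F → . y], [F → d . F Y] }  — shift
  I4: { [F → y .] }  — reduce
  I5: { [F → d F . Y], [Y → . d], [Y → . y d], [Y → .] }  — shift, reduce
  I6: { [F → d F Y .] }  — reduce
  I7: { [Y → d .] }  — reduce
  I8: { [Y → y . d] }  — shift
  I9: { [Y → y d .] }  — reduce
  I10: { [F → ; ; .] }  — reduce
  I11: { [F → ; d .] }  — reduce

No state contains more than one complete item.

Answer: No reduce-reduce conflicts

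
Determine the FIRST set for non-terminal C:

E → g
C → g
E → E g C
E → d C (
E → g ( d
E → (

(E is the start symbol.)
To compute FIRST(C), examine every production with C on the left-hand side, reading each right-hand side left to right until a non-nullable symbol is reached.

From C → g:
  - g is a terminal: add 'g' and stop

Collecting: FIRST(C) = { 'g' }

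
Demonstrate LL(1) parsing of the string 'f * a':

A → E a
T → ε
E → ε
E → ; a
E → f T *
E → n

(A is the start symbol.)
LL(1) parsing maintains a stack (initially the start symbol over $) and the input. At each step: if the stack top is a terminal, match it against the current input token; if it is a non-terminal N, replace it with the RHS of M[N, lookahead] (the unique production whose predict set contains the lookahead).

Stack is shown with the top on the left.

Stack      Input    Action
--------------------------
A $        f * a $  output A → E a
E a $      f * a $  output E → f T *
f T * a $  f * a $  match 'f'
T * a $    * a $    output T → ε
* a $      * a $    match '*'
a $        a $      match 'a'
$          $        accept

The string is accepted.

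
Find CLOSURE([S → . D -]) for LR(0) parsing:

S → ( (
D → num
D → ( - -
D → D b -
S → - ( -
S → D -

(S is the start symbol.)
{ [D → . ( - -], [D → . D b -], [D → . num], [S → . D -] }

Start with: [S → . D -]
  [S → . D -] has the dot before D: add [D → . num], [D → . ( - -], [D → . D b -]
No further items can be added.

CLOSURE = { [D → . ( - -], [D → . D b -], [D → . num], [S → . D -] }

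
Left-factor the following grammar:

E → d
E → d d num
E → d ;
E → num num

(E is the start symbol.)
E → d E'
E' → ε
E' → d num
E' → ;
E → num num

Left-factoring transforms A → αβ₁ | αβ₂ into A → αA' and A' → β₁ | β₂
(α is the longest common prefix among the alternatives). Repeat until
no nonterminal has two alternatives with a common prefix.

Round 1: E has alternatives sharing prefix 'd'. Introduce E': E → d E'
  Add: E' → ε
  Add: E' → d num
  Add: E' → ;

No remaining common prefixes — done.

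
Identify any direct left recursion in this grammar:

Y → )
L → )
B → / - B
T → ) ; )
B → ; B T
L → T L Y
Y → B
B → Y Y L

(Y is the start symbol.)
Direct left recursion occurs when N → N α for some non-terminal N (the right-hand side begins with the left-hand side itself).

Y → ): starts with ')'
L → ): starts with ')'
B → / - B: starts with '/'
T → ) ; ): starts with ')'
B → ; B T: starts with ';'
L → T L Y: starts with T
Y → B: starts with B
B → Y Y L: starts with Y

No direct left recursion found.

Answer: No direct left recursion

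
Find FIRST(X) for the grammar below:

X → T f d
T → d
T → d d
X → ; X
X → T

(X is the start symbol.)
To compute FIRST(X), examine every production with X on the left-hand side, reading each right-hand side left to right until a non-nullable symbol is reached.

FIRST sets of the other non-terminals involved (by the same procedure, iterated to a fixed point):
  FIRST(T) = { 'd' }

From X → T f d:
  - T is a non-terminal: add FIRST(T) \ {ε} = { 'd' }
    T is not nullable, so stop
From X → ; X:
  - ';' is a terminal: add ';' and stop
From X → T:
  - T is a non-terminal: add FIRST(T) \ {ε} = { 'd' }
    T is not nullable, so stop

Collecting: FIRST(X) = { ';', 'd' }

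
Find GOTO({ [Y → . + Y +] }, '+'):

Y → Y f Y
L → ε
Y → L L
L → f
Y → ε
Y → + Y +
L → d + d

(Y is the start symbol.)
{ [L → . d + d], [L → . f], [L → .], [Y → + . Y +], [Y → . + Y +], [Y → . L L], [Y → . Y f Y], [Y → .] }

GOTO(I, '+') = CLOSURE({ [A → αX.β] : [A → α.Xβ] ∈ I, X = '+' })

Items with dot before '+', with the dot advanced:
  [Y → . + Y +] → [Y → + . Y +]
Closure of the advanced items:
  [Y → + . Y +] has the dot before Y: add [Y → . Y f Y], [Y → . L L], [Y → .], [Y → . + Y +]
  [Y → . L L] has the dot before L: add [L → .], [L → . f], [L → . d + d]

GOTO = { [L → . d + d], [L → . f], [L → .], [Y → + . Y +], [Y → . + Y +], [Y → . L L], [Y → . Y f Y], [Y → .] }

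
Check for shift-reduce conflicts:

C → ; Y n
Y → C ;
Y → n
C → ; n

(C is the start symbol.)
A shift-reduce conflict occurs when an LR(0) state has both:
  - a complete (reduce) item [A → α .] (dot at the end), and
  - a shift item [B → β . c γ] (dot before a terminal).

Augment with C' → C and build the canonical LR(0) collection (I0 = CLOSURE({[C' → . C]}), then GOTO on every symbol after a dot until no new states appear). It has 8 states:
  I0: { [C → . ; Y n], [C → . ; n], [C' → . C] }  — shift
  I1: { [C → . ; Y n], [C → . ; n], [C → ; . Y n], [C → ; . n], [Y → . C ;], [Y → . n] }  — shift
  I2: { [C' → C .] }  — accept
  I3: { [Y → C . ;] }  — shift
  I4: { [C → ; Y . n] }  — shift
  I5: { [C → ; n .], [Y → n .] }  — 2 reduces
  I6: { [C → ; Y n .] }  — reduce
  I7: { [Y → C ; .] }  — reduce

No state contains both a complete item and a shift item.

Answer: No shift-reduce conflicts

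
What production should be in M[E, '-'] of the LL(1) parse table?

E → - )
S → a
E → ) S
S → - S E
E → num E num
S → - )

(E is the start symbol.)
To find M[E, '-'], we find productions for E where '-' is in the predict set (PREDICT(N → α) = (FIRST(α) \ {ε}) ∪ (FOLLOW(N) if α ⇒* ε)).

E → - ): PREDICT = { '-' }
  '-' is in predict set, so this production goes in M[E, '-']
E → ) S: PREDICT = { ')' }
E → num E num: PREDICT = { 'num' }

M[E, '-'] = E → - )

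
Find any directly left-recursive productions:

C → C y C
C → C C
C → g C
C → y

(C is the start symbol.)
Yes, C is left-recursive

C → C y C: LEFT RECURSIVE (starts with C)
C → C C: LEFT RECURSIVE (starts with C)
C → g C: starts with g
C → y: starts with y

The grammar has direct left recursion on: C.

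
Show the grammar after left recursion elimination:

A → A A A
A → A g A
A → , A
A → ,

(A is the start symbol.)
A is directly left-recursive. The standard transformation for
  A → A α₁ | ... | A α_m | β₁ | ... | β_n
is
  A  → β₁ A' | ... | β_n A'
  A' → α₁ A' | ... | α_m A' | ε

A → , A becomes A → , A A'
A → , becomes A → , A'
A → A A A becomes A' → A A A'
A → A g A becomes A' → g A A'
Add A' → ε

Resulting grammar:
A → , A A'
A → , A'
A' → A A A'
A' → g A A'
A' → ε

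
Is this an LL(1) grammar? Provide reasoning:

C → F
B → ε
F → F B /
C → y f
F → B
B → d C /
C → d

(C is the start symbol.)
No. Predict set conflict for C: { 'd' }

Relevant sets:
  FIRST(F) = { '/', 'd', ε }
  FIRST(B) = { 'd', ε }
  FOLLOW(C) = { $, '/' }
  FOLLOW(B) = { $, '/', 'd' }
  FOLLOW(F) = { $, '/', 'd' }

For C:
  PREDICT(C → F) = { $, '/', 'd' }
  PREDICT(C → y f) = { 'y' }
  PREDICT(C → d) = { 'd' }
For B:
  PREDICT(B → ε) = { $, '/', 'd' }
  PREDICT(B → d C '/') = { 'd' }
For F:
  PREDICT(F → F B '/') = { '/', 'd' }
  PREDICT(F → B) = { $, '/', 'd' }

Conflict found: Predict set conflict for C: { 'd' }
The grammar is NOT LL(1).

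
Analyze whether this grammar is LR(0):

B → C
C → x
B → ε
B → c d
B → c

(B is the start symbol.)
Augment with B' → B and build the canonical LR(0) collection (I0 = CLOSURE({[B' → . B]}), then GOTO on every symbol after a dot until no new states appear). It has 6 states:
  I0: { [B → . C], [B → . c d], [B → . c], [B → .], [B' → . B], [C → . x] }  — shift, reduce
  I1: { [B' → B .] }  — accept
  I2: { [B → C .] }  — reduce
  I3: { [B → c . d], [B → c .] }  — shift, reduce
  I4: { [C → x .] }  — reduce
  I5: { [B → c d .] }  — reduce

Conflict in state I0:
  Shift-reduce conflict between [B → .] and [B → . c]
So the grammar is NOT LR(0).

Answer: No. Shift-reduce conflict between [B → .] and [B → . c]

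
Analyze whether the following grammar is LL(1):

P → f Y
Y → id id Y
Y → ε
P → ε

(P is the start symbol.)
Yes, the grammar is LL(1).

A grammar is LL(1) if for each non-terminal N with multiple productions, the predict sets of those productions are pairwise disjoint, where PREDICT(N → α) = (FIRST(α) \ {ε}) ∪ (FOLLOW(N) if α ⇒* ε).

Relevant sets:
  FOLLOW(P) = { $ }
  FOLLOW(Y) = { $ }

For P:
  PREDICT(P → f Y) = { 'f' }
  PREDICT(P → ε) = { $ }
For Y:
  PREDICT(Y → id id Y) = { 'id' }
  PREDICT(Y → ε) = { $ }

All predict sets are disjoint. The grammar IS LL(1).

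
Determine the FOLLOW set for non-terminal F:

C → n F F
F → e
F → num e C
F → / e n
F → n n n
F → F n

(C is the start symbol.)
To compute FOLLOW(F), find every occurrence of F on a right-hand side N → α F β: add FIRST(β) \ {ε}, and if β is empty or nullable also add FOLLOW(N). Iterate to a fixed point.

In C → n F F: F is followed by F, add FIRST(F) \ {ε} = { '/', 'e', 'n', 'num' }
In C → n F F: F is at the end, add FOLLOW(C)
In F → F n: F is followed by n, add FIRST(n) \ {ε} = { 'n' }

The FOLLOW sets referred to above (computed the same way, to a fixed point):
  FOLLOW(C) = { $, '/', 'e', 'n', 'num' }

Taking the union: FOLLOW(F) = { $, '/', 'e', 'n', 'num' }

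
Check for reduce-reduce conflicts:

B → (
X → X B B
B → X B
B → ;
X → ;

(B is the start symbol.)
Augment with B' → B and build the canonical LR(0) collection (I0 = CLOSURE({[B' → . B]}), then GOTO on every symbol after a dot until no new states appear). It has 7 states:
  I0: { [B → . (], [B → . ;], [B → . X B], [B' → . B], [X → . ;], [X → . X B B] }  — shift
  I1: { [B → ( .] }  — reduce
  I2: { [B → ; .], [X → ; .] }  — 2 reduces
  I3: { [B' → B .] }  — accept
  I4: { [B → . (], [B → . ;], [B → . X B], [B → X . B], [X → . ;], [X → . X B B], [X → X . B B] }  — shift
  I5: { [B → . (], [B → . ;], [B → . X B], [B → X B .], [X → . ;], [X → . X B B], [X → X B . B] }  — shift, reduce
  I6: { [X → X B B .] }  — reduce

I2 contains complete items [B → ; .], [X → ; .] — reduce-reduce conflict.

Answer: Yes — I2: [B → ; .] vs [X → ; .]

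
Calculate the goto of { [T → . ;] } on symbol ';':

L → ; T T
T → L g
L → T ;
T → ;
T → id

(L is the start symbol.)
GOTO(I, ';') = CLOSURE({ [A → αX.β] : [A → α.Xβ] ∈ I, X = ';' })

Items with dot before ';', with the dot advanced:
  [T → . ;] → [T → ; .]
Closure adds nothing (no advanced item has the dot before a non-terminal).

GOTO = { [T → ; .] }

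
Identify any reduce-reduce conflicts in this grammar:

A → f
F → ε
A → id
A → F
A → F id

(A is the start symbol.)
Augment with A' → A and build the canonical LR(0) collection (I0 = CLOSURE({[A' → . A]}), then GOTO on every symbol after a dot until no new states appear). It has 6 states:
  I0: { [A → . F id], [A → . F], [A → . f], [A → . id], [A' → . A], [F → .] }  — shift, reduce
  I1: { [A' → A .] }  — accept
  I2: { [A → F . id], [A → F .] }  — shift, reduce
  I3: { [A → f .] }  — reduce
  I4: { [A → id .] }  — reduce
  I5: { [A → F id .] }  — reduce

No state contains more than one complete item.

Answer: No reduce-reduce conflicts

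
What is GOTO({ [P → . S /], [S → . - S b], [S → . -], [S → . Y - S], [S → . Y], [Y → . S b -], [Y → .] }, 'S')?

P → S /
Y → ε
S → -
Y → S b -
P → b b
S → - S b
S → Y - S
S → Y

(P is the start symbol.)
{ [P → S . /], [Y → S . b -] }

GOTO(I, 'S') = CLOSURE({ [A → αX.β] : [A → α.Xβ] ∈ I, X = 'S' })

Items with dot before 'S', with the dot advanced:
  [P → . S /] → [P → S . /]
  [Y → . S b -] → [Y → S . b -]
Closure adds nothing (no advanced item has the dot before a non-terminal).

GOTO = { [P → S . /], [Y → S . b -] }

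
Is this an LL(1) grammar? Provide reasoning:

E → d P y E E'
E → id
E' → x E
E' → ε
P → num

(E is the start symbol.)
A grammar is LL(1) if for each non-terminal N with multiple productions, the predict sets of those productions are pairwise disjoint, where PREDICT(N → α) = (FIRST(α) \ {ε}) ∪ (FOLLOW(N) if α ⇒* ε).

Relevant sets:
  FOLLOW(E') = { $, 'x' }

For E:
  PREDICT(E → d P y E E') = { 'd' }
  PREDICT(E → id) = { 'id' }
For E':
  PREDICT(E' → x E) = { 'x' }
  PREDICT(E' → ε) = { $, 'x' }
P has a single production, so nothing to check there.

Conflict found: Predict set conflict for E': { 'x' }
The grammar is NOT LL(1).

Answer: No. Predict set conflict for E': { 'x' }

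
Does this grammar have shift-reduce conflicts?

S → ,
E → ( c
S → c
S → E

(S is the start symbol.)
No shift-reduce conflicts

Augment with S' → S and build the canonical LR(0) collection (I0 = CLOSURE({[S' → . S]}), then GOTO on every symbol after a dot until no new states appear). It has 7 states:
  I0: { [E → . ( c], [S → . ,], [S → . E], [S → . c], [S' → . S] }  — shift
  I1: { [E → ( . c] }  — shift
  I2: { [S → , .] }  — reduce
  I3: { [S → E .] }  — reduce
  I4: { [S' → S .] }  — accept
  I5: { [S → c .] }  — reduce
  I6: { [E → ( c .] }  — reduce

No state contains both a complete item and a shift item.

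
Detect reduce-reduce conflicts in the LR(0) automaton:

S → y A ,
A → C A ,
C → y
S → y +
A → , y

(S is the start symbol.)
A reduce-reduce conflict occurs when an LR(0) state has two complete items [A → α .] and [B → β .] — both call for a reduction, and with no lookahead the parser cannot choose between them.

Augment with S' → S and build the canonical LR(0) collection (I0 = CLOSURE({[S' → . S]}), then GOTO on every symbol after a dot until no new states appear). It has 12 states:
  I0: { [S → . y +], [S → . y A ,], [S' → . S] }  — shift
  I1: { [S' → S .] }  — accept
  I2: { [A → . , y], [A → . C A ,], [C → . y], [S → y . +], [S → y . A ,] }  — shift
  I3: { [S → y + .] }  — reduce
  I4: { [A → , . y] }  — shift
  I5: { [S → y A . ,] }  — shift
  I6: { [A → . , y], [A → . C A ,], [A → C . A ,], [C → . y] }  — shift
  I7: { [C → y .] }  — reduce
  I8: { [A → C A . ,] }  — shift
  I9: { [A → C A , .] }  — reduce
  I10: { [S → y A , .] }  — reduce
  I11: { [A → , y .] }  — reduce

No state contains more than one complete item.

Answer: No reduce-reduce conflicts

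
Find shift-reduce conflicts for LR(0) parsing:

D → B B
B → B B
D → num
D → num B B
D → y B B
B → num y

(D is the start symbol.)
Yes — I3: [D → num .] vs [B → . num y]; I8: [B → B B .] vs [B → . num y]; I9: [B → B B .] vs [B → . num y]; I11: [B → B B .] vs [B → . num y]; I12: [B → B B .] vs [B → . num y]

A shift-reduce conflict occurs when an LR(0) state has both:
  - a complete (reduce) item [A → α .] (dot at the end), and
  - a shift item [B → β . c γ] (dot before a terminal).

Augment with D' → D and build the canonical LR(0) collection (I0 = CLOSURE({[D' → . D]}), then GOTO on every symbol after a dot until no new states appear). It has 13 states:
  I0: { [B → . B B], [B → . num y], [D → . B B], [D → . num B B], [D → . num], [D → . y B B], [D' → . D] }  — shift
  I1: { [B → . B B], [B → . num y], [B → B . B], [D → B . B] }  — shift
  I2: { [D' → D .] }  — accept
  I3: { [B → . B B], [B → . num y], [B → num . y], [D → num . B B], [D → num .] }  — shift, reduce
  I4: { [B → . B B], [B → . num y], [D → y . B B] }  — shift
  I5: { [B → . B B], [B → . num y], [B → B . B], [D → y B . B] }  — shift
  I6: { [B → num . y] }  — shift
  I7: { [B → num y .] }  — reduce
  I8: { [B → . B B], [B → . num y], [B → B . B], [B → B B .], [D → y B B .] }  — shift, 2 reduces
  I9: { [B → . B B], [B → . num y], [B → B . B], [B → B B .] }  — shift, reduce
  I10: { [B → . B B], [B → . num y], [B → B . B], [D → num B . B] }  — shift
  I11: { [B → . B B], [B → . num y], [B → B . B], [B → B B .], [D → num B B .] }  — shift, 2 reduces
  I12: { [B → . B B], [B → . num y], [B → B . B], [B → B B .], [D → B B .] }  — shift, 2 reduces

I3 contains reduce item [D → num .] and shift items [B → . num y], [B → num . y] — shift-reduce conflict.
I8 contains reduce items [B → B B .], [D → y B B .] and shift item [B → . num y] — shift-reduce conflict.
I9 contains reduce item [B → B B .] and shift item [B → . num y] — shift-reduce conflict.
I11 contains reduce items [B → B B .], [D → num B B .] and shift item [B → . num y] — shift-reduce conflict.
I12 contains reduce items [B → B B .], [D → B B .] and shift item [B → . num y] — shift-reduce conflict.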